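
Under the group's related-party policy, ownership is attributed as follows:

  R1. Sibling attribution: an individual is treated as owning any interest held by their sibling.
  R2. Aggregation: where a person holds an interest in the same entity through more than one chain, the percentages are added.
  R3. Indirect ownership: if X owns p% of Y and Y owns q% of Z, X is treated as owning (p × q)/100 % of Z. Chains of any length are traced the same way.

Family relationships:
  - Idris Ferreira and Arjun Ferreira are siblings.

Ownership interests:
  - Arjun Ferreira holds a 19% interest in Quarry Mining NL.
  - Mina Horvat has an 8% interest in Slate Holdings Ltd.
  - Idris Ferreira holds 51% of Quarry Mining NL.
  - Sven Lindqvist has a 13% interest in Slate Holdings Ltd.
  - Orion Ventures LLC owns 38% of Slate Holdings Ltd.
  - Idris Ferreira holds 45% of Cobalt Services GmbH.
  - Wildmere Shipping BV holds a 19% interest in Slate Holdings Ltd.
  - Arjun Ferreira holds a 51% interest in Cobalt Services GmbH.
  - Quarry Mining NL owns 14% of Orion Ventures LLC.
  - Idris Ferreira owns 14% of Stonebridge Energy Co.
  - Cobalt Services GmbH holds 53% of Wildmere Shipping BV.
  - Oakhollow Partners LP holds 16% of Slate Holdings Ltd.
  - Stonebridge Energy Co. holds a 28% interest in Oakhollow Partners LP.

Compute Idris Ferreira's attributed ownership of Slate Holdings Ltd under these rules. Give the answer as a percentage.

By sibling attribution (R1), Idris Ferreira is treated as also owning Arjun Ferreira's interest in Quarry Mining NL, giving 51% + 19% = 70%.
By sibling attribution (R1), Idris Ferreira is treated as also owning Arjun Ferreira's interest in Cobalt Services GmbH, giving 45% + 51% = 96%.
Chain via Quarry Mining NL → Orion Ventures LLC (R3): 70% × 14% × 38% = 3.724% of Slate Holdings Ltd.
Chain via Stonebridge Energy Co. → Oakhollow Partners LP (R3): 14% × 28% × 16% = 0.6272% of Slate Holdings Ltd.
Chain via Cobalt Services GmbH → Wildmere Shipping BV (R3): 96% × 53% × 19% = 9.6672% of Slate Holdings Ltd.
Aggregating (R2): 3.724% + 0.6272% + 9.6672% = 14.0184%.

14.0184%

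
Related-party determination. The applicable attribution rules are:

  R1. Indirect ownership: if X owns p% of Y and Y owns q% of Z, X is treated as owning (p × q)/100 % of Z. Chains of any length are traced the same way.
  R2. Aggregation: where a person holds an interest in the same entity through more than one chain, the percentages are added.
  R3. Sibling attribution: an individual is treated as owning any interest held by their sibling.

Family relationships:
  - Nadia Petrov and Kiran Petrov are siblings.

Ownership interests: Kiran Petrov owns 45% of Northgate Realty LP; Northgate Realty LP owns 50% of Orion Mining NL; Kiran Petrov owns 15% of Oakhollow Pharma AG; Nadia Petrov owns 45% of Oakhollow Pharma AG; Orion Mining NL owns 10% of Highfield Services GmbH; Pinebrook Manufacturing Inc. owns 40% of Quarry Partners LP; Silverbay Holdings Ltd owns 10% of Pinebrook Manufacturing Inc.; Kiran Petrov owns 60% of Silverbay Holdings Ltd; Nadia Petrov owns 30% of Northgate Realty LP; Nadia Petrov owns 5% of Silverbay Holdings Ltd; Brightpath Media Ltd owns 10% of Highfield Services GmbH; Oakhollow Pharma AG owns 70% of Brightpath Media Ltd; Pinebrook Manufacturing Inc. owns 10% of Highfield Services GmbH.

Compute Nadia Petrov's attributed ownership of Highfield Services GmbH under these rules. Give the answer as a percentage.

8.6%

By sibling attribution (R3), Nadia Petrov is treated as also owning Kiran Petrov's interest in Oakhollow Pharma AG, giving 45% + 15% = 60%.
By sibling attribution (R3), Nadia Petrov is treated as also owning Kiran Petrov's interest in Northgate Realty LP, giving 30% + 45% = 75%.
By sibling attribution (R3), Nadia Petrov is treated as also owning Kiran Petrov's interest in Silverbay Holdings Ltd, giving 5% + 60% = 65%.
Chain via Oakhollow Pharma AG → Brightpath Media Ltd (R1): 60% × 70% × 10% = 4.2% of Highfield Services GmbH.
Chain via Northgate Realty LP → Orion Mining NL (R1): 75% × 50% × 10% = 3.75% of Highfield Services GmbH.
Chain via Silverbay Holdings Ltd → Pinebrook Manufacturing Inc. (R1): 65% × 10% × 10% = 0.65% of Highfield Services GmbH.
Aggregating (R2): 4.2% + 3.75% + 0.65% = 8.6%.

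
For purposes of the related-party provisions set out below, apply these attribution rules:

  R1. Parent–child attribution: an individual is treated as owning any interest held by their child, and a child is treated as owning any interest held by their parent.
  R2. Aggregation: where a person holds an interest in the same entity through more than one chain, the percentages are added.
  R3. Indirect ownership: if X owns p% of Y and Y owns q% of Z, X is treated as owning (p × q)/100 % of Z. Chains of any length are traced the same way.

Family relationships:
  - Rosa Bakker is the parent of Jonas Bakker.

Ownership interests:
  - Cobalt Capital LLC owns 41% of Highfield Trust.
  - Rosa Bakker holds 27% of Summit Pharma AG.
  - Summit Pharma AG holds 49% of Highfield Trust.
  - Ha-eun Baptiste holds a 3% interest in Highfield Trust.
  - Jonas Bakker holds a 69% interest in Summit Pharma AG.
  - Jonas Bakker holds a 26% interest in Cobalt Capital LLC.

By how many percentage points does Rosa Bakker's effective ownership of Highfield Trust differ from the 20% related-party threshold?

37.7

By parent–child attribution (R1), Rosa Bakker is treated as also owning Jonas Bakker's interest in Summit Pharma AG, giving 27% + 69% = 96%.
By parent–child attribution (R1), Rosa Bakker is treated as owning Jonas Bakker's 26% interest in Cobalt Capital LLC.
Chain via Summit Pharma AG (R3): 96% × 49% = 47.04% of Highfield Trust.
Chain via Cobalt Capital LLC (R3): 26% × 41% = 10.66% of Highfield Trust.
Aggregating (R2): 47.04% + 10.66% = 57.7%.
57.7% exceeds the 20% threshold by 37.7 percentage points.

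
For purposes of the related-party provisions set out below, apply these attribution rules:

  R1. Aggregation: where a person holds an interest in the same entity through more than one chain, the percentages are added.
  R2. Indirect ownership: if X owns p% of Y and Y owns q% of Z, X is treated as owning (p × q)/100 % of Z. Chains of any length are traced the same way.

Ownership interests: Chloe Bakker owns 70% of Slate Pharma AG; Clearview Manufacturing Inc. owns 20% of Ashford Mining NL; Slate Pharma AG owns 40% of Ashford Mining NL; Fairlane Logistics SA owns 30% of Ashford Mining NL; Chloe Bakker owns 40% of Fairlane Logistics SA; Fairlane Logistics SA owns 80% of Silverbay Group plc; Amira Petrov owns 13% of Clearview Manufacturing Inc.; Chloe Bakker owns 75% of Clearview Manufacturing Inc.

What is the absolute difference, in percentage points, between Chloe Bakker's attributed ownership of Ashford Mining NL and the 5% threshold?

50

Chain via Slate Pharma AG (R2): 70% × 40% = 28% of Ashford Mining NL.
Chain via Fairlane Logistics SA (R2): 40% × 30% = 12% of Ashford Mining NL.
Chain via Clearview Manufacturing Inc. (R2): 75% × 20% = 15% of Ashford Mining NL.
Aggregating (R1): 28% + 12% + 15% = 55%.
55% exceeds the 5% threshold by 50 percentage points.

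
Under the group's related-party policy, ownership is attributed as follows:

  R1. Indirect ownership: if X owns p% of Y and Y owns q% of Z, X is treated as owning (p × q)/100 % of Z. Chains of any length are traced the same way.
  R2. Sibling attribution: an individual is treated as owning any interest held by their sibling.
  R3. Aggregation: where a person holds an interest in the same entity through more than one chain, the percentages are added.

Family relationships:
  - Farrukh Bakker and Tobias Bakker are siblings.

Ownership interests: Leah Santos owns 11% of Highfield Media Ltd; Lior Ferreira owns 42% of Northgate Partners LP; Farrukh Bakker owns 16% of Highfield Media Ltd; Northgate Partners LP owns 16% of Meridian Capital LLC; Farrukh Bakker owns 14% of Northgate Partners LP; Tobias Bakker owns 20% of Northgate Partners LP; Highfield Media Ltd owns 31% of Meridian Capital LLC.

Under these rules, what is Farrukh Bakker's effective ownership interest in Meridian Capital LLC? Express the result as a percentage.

By sibling attribution (R2), Farrukh Bakker is treated as also owning Tobias Bakker's interest in Northgate Partners LP, giving 14% + 20% = 34%.
Chain via Northgate Partners LP (R1): 34% × 16% = 5.44% of Meridian Capital LLC.
Chain via Highfield Media Ltd (R1): 16% × 31% = 4.96% of Meridian Capital LLC.
Aggregating (R3): 5.44% + 4.96% = 10.4%.

10.4%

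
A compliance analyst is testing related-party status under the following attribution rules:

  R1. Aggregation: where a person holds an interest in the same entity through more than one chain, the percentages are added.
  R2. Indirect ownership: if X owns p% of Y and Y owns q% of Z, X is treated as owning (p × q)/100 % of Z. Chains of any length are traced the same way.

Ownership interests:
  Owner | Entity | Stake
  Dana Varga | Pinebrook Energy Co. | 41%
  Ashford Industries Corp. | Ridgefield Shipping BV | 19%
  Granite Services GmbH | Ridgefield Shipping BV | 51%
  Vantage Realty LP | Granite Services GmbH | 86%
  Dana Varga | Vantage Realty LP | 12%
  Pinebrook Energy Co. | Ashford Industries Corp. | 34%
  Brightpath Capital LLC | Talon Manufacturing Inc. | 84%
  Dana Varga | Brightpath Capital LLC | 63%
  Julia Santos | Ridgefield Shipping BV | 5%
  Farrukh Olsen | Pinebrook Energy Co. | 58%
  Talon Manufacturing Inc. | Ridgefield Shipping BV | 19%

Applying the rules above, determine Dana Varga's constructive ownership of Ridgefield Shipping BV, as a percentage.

Chain via Pinebrook Energy Co. → Ashford Industries Corp. (R2): 41% × 34% × 19% = 2.6486% of Ridgefield Shipping BV.
Chain via Brightpath Capital LLC → Talon Manufacturing Inc. (R2): 63% × 84% × 19% = 10.0548% of Ridgefield Shipping BV.
Chain via Vantage Realty LP → Granite Services GmbH (R2): 12% × 86% × 51% = 5.2632% of Ridgefield Shipping BV.
Aggregating (R1): 2.6486% + 10.0548% + 5.2632% = 17.9666%.

17.9666%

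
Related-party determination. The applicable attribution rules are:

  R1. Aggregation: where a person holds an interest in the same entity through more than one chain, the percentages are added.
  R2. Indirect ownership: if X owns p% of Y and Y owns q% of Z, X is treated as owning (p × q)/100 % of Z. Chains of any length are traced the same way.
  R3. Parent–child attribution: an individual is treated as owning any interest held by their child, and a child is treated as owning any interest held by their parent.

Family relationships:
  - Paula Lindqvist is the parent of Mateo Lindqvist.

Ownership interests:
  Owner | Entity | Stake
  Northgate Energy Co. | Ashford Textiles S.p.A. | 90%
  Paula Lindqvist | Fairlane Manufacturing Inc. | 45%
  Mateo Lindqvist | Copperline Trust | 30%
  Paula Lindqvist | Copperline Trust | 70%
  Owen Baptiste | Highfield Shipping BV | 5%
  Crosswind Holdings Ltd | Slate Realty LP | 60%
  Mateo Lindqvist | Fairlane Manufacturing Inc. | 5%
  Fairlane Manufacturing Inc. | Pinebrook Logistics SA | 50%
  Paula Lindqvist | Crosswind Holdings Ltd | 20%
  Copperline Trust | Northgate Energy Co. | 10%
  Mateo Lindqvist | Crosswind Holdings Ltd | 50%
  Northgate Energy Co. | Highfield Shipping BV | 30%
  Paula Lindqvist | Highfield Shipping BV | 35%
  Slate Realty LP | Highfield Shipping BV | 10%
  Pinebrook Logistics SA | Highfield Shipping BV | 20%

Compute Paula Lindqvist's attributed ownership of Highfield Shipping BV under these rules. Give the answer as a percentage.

47.2%

By parent–child attribution (R3), Paula Lindqvist is treated as also owning Mateo Lindqvist's interest in Copperline Trust, giving 70% + 30% = 100%.
By parent–child attribution (R3), Paula Lindqvist is treated as also owning Mateo Lindqvist's interest in Fairlane Manufacturing Inc, giving 45% + 5% = 50%.
By parent–child attribution (R3), Paula Lindqvist is treated as also owning Mateo Lindqvist's interest in Crosswind Holdings Ltd, giving 20% + 50% = 70%.
Chain via Copperline Trust → Northgate Energy Co. (R2): 100% × 10% × 30% = 3% of Highfield Shipping BV.
Chain via Fairlane Manufacturing Inc. → Pinebrook Logistics SA (R2): 50% × 50% × 20% = 5% of Highfield Shipping BV.
Chain via Crosswind Holdings Ltd → Slate Realty LP (R2): 70% × 60% × 10% = 4.2% of Highfield Shipping BV.
Direct interest in Highfield Shipping BV: 35%.
Aggregating (R1): 3% + 5% + 4.2% + 35% = 47.2%.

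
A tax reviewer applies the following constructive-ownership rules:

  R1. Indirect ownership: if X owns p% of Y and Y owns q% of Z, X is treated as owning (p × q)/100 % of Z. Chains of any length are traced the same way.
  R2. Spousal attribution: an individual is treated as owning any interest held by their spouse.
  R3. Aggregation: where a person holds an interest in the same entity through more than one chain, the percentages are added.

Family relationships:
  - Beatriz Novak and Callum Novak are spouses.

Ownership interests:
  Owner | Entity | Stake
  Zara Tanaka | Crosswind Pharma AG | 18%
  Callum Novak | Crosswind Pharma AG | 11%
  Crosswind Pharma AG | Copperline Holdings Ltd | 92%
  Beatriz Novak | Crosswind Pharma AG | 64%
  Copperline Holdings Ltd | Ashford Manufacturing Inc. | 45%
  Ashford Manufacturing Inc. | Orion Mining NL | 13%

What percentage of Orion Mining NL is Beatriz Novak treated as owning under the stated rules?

By spousal attribution (R2), Beatriz Novak is treated as also owning Callum Novak's interest in Crosswind Pharma AG, giving 64% + 11% = 75%.
Chain via Crosswind Pharma AG → Copperline Holdings Ltd → Ashford Manufacturing Inc. (R1): 75% × 92% × 45% × 13% = 4.0365% of Orion Mining NL.

4.0365%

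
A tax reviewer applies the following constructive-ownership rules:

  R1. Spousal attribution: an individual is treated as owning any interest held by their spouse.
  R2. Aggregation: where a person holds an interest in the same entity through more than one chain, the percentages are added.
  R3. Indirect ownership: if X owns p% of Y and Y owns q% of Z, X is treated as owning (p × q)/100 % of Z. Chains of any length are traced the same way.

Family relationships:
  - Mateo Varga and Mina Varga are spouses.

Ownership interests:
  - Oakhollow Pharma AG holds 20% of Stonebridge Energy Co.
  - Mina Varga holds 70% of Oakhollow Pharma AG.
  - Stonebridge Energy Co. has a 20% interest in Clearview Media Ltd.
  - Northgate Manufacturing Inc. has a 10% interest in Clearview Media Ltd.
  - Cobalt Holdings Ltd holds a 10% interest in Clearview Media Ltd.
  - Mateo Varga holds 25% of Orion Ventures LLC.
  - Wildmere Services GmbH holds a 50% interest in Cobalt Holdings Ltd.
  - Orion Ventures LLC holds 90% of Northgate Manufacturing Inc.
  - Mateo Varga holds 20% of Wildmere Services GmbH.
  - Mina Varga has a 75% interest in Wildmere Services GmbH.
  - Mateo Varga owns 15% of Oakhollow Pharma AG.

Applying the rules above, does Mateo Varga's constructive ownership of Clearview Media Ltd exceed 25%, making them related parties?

No

By spousal attribution (R1), Mateo Varga is treated as also owning Mina Varga's interest in Wildmere Services GmbH, giving 20% + 75% = 95%.
By spousal attribution (R1), Mateo Varga is treated as also owning Mina Varga's interest in Oakhollow Pharma AG, giving 15% + 70% = 85%.
Chain via Wildmere Services GmbH → Cobalt Holdings Ltd (R3): 95% × 50% × 10% = 4.75% of Clearview Media Ltd.
Chain via Oakhollow Pharma AG → Stonebridge Energy Co. (R3): 85% × 20% × 20% = 3.4% of Clearview Media Ltd.
Chain via Orion Ventures LLC → Northgate Manufacturing Inc. (R3): 25% × 90% × 10% = 2.25% of Clearview Media Ltd.
Aggregating (R2): 4.75% + 3.4% + 2.25% = 10.4%.
10.4% does not exceed the 25% threshold, so Mateo is not a related party to Clearview Media Ltd.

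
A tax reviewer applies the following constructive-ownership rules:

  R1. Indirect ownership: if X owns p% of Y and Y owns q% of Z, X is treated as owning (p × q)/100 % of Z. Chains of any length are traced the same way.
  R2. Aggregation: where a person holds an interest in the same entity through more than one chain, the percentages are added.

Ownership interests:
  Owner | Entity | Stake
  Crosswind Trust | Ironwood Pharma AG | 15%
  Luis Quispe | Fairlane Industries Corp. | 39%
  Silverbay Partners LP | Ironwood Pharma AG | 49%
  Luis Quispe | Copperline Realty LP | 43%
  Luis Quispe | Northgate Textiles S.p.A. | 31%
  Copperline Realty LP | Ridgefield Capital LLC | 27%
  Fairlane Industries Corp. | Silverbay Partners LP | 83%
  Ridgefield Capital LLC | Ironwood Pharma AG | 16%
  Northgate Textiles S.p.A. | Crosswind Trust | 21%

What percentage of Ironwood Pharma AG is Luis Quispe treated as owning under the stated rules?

Chain via Copperline Realty LP → Ridgefield Capital LLC (R1): 43% × 27% × 16% = 1.8576% of Ironwood Pharma AG.
Chain via Fairlane Industries Corp. → Silverbay Partners LP (R1): 39% × 83% × 49% = 15.8613% of Ironwood Pharma AG.
Chain via Northgate Textiles S.p.A. → Crosswind Trust (R1): 31% × 21% × 15% = 0.9765% of Ironwood Pharma AG.
Aggregating (R2): 1.8576% + 15.8613% + 0.9765% = 18.6954%.

18.6954%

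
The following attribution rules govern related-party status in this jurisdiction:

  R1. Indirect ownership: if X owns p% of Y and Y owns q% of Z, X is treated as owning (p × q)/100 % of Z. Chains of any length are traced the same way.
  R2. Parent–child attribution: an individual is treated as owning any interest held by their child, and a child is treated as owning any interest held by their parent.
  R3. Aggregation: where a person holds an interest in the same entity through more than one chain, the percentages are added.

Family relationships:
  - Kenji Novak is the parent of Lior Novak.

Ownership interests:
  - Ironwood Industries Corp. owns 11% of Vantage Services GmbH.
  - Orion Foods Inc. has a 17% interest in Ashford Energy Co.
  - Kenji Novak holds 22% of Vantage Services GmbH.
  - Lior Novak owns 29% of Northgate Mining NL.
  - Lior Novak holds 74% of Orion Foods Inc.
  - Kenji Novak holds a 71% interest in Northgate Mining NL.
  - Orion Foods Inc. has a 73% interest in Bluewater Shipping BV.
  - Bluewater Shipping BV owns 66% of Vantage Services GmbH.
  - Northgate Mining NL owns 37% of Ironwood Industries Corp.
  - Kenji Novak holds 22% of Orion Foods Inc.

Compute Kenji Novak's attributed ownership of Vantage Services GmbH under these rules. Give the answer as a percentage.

By parent–child attribution (R2), Kenji Novak is treated as also owning Lior Novak's interest in Northgate Mining NL, giving 71% + 29% = 100%.
By parent–child attribution (R2), Kenji Novak is treated as also owning Lior Novak's interest in Orion Foods Inc, giving 22% + 74% = 96%.
Chain via Northgate Mining NL → Ironwood Industries Corp. (R1): 100% × 37% × 11% = 4.07% of Vantage Services GmbH.
Chain via Orion Foods Inc. → Bluewater Shipping BV (R1): 96% × 73% × 66% = 46.2528% of Vantage Services GmbH.
Direct interest in Vantage Services GmbH: 22%.
Aggregating (R3): 4.07% + 46.2528% + 22% = 72.3228%.

72.3228%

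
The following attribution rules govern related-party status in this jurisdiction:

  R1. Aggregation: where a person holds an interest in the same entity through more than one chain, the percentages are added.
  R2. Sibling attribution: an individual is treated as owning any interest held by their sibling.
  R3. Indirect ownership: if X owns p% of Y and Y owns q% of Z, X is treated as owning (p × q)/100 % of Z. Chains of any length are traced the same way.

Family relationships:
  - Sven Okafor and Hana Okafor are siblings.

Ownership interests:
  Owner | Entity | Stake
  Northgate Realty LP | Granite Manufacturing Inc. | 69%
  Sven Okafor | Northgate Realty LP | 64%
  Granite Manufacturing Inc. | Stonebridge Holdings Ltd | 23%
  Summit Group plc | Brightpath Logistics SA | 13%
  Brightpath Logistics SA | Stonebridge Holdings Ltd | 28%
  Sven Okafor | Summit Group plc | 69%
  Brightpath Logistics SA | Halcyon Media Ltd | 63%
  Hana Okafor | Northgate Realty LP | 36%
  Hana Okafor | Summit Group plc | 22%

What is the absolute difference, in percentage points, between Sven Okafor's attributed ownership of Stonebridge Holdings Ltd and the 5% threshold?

By sibling attribution (R2), Sven Okafor is treated as also owning Hana Okafor's interest in Northgate Realty LP, giving 64% + 36% = 100%.
By sibling attribution (R2), Sven Okafor is treated as also owning Hana Okafor's interest in Summit Group plc, giving 69% + 22% = 91%.
Chain via Northgate Realty LP → Granite Manufacturing Inc. (R3): 100% × 69% × 23% = 15.87% of Stonebridge Holdings Ltd.
Chain via Summit Group plc → Brightpath Logistics SA (R3): 91% × 13% × 28% = 3.3124% of Stonebridge Holdings Ltd.
Aggregating (R1): 15.87% + 3.3124% = 19.1824%.
19.1824% exceeds the 5% threshold by 14.1824 percentage points.

14.1824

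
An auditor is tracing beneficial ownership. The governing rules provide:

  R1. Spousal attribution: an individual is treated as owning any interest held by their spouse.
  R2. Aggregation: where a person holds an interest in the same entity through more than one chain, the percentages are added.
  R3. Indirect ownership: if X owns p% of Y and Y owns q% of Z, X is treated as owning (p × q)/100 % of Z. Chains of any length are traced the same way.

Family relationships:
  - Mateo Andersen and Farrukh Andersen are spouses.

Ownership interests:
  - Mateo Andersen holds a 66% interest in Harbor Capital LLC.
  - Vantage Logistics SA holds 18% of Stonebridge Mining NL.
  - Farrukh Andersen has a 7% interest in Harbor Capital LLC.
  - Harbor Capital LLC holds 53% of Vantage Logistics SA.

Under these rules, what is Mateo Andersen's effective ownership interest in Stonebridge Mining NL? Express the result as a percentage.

6.9642%

By spousal attribution (R1), Mateo Andersen is treated as also owning Farrukh Andersen's interest in Harbor Capital LLC, giving 66% + 7% = 73%.
Chain via Harbor Capital LLC → Vantage Logistics SA (R3): 73% × 53% × 18% = 6.9642% of Stonebridge Mining NL.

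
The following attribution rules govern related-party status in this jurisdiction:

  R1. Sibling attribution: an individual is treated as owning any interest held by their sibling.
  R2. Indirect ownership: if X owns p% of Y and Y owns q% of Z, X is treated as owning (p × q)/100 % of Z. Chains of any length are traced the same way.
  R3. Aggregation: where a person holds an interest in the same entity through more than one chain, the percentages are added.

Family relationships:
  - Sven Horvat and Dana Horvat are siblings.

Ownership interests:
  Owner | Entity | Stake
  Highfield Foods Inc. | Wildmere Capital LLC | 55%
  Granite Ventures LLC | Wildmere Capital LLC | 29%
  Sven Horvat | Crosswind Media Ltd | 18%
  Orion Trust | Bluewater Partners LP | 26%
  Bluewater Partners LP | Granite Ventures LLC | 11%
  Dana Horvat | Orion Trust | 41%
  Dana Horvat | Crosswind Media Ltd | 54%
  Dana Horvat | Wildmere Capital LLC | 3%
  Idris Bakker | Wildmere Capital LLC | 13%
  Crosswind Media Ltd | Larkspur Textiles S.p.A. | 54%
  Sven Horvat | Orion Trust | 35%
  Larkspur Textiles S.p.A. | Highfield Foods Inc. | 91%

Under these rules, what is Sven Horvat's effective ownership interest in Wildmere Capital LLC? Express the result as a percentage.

By sibling attribution (R1), Sven Horvat is treated as also owning Dana Horvat's interest in Crosswind Media Ltd, giving 18% + 54% = 72%.
By sibling attribution (R1), Sven Horvat is treated as also owning Dana Horvat's interest in Orion Trust, giving 35% + 41% = 76%.
By sibling attribution (R1), Sven Horvat is treated as owning Dana Horvat's 3% interest in Wildmere Capital LLC.
Chain via Crosswind Media Ltd → Larkspur Textiles S.p.A. → Highfield Foods Inc. (R2): 72% × 54% × 91% × 55% = 19.45944% of Wildmere Capital LLC.
Chain via Orion Trust → Bluewater Partners LP → Granite Ventures LLC (R2): 76% × 26% × 11% × 29% = 0.630344% of Wildmere Capital LLC.
Direct interest in Wildmere Capital LLC: 3%.
Aggregating (R3): 19.45944% + 0.630344% + 3% = 23.089784%.

23.089784%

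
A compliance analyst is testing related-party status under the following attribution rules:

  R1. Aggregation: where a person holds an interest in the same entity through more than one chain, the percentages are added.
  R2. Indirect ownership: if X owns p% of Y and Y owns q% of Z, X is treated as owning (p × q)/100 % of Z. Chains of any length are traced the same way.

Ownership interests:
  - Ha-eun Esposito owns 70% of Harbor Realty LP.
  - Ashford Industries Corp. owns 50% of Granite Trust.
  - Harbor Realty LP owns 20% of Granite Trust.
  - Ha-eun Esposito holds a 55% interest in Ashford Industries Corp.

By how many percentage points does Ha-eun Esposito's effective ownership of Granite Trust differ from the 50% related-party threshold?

8.5

Chain via Ashford Industries Corp. (R2): 55% × 50% = 27.5% of Granite Trust.
Chain via Harbor Realty LP (R2): 70% × 20% = 14% of Granite Trust.
Aggregating (R1): 27.5% + 14% = 41.5%.
41.5% falls short of the 50% threshold by 8.5 percentage points.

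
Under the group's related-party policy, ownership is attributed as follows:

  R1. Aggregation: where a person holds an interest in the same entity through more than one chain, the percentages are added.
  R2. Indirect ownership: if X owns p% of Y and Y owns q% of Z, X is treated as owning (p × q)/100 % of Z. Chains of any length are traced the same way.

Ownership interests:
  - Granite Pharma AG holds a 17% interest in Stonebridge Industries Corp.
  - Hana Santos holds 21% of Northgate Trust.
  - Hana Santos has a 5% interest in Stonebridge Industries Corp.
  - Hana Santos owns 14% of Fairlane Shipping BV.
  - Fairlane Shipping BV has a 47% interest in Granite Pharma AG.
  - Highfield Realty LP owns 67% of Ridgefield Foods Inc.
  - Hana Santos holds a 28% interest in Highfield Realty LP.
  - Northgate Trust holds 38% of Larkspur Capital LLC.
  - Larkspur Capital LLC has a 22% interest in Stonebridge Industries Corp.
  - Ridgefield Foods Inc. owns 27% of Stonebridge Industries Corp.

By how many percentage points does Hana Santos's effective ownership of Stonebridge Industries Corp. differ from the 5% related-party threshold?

Chain via Northgate Trust → Larkspur Capital LLC (R2): 21% × 38% × 22% = 1.7556% of Stonebridge Industries Corp.
Chain via Fairlane Shipping BV → Granite Pharma AG (R2): 14% × 47% × 17% = 1.1186% of Stonebridge Industries Corp.
Chain via Highfield Realty LP → Ridgefield Foods Inc. (R2): 28% × 67% × 27% = 5.0652% of Stonebridge Industries Corp.
Direct interest in Stonebridge Industries Corp: 5%.
Aggregating (R1): 1.7556% + 1.1186% + 5.0652% + 5% = 12.9394%.
12.9394% exceeds the 5% threshold by 7.9394 percentage points.

7.9394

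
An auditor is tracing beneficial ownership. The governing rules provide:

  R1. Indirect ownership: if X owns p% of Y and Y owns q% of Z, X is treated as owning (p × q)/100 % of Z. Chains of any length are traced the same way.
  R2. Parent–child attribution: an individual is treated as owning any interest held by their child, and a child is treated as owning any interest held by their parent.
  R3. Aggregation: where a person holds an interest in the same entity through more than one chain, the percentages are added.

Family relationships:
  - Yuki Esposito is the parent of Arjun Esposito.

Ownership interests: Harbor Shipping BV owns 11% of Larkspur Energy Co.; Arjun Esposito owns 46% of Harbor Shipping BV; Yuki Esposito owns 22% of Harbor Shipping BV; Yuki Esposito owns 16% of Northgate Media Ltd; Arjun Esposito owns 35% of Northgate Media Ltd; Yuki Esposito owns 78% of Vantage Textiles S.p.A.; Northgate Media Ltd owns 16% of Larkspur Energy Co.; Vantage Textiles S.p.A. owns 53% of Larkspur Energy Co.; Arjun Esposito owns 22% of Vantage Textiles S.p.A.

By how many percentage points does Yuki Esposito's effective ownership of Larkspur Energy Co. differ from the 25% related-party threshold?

43.64

By parent–child attribution (R2), Yuki Esposito is treated as also owning Arjun Esposito's interest in Northgate Media Ltd, giving 16% + 35% = 51%.
By parent–child attribution (R2), Yuki Esposito is treated as also owning Arjun Esposito's interest in Harbor Shipping BV, giving 22% + 46% = 68%.
By parent–child attribution (R2), Yuki Esposito is treated as also owning Arjun Esposito's interest in Vantage Textiles S.p.A, giving 78% + 22% = 100%.
Chain via Northgate Media Ltd (R1): 51% × 16% = 8.16% of Larkspur Energy Co.
Chain via Harbor Shipping BV (R1): 68% × 11% = 7.48% of Larkspur Energy Co.
Chain via Vantage Textiles S.p.A. (R1): 100% × 53% = 53% of Larkspur Energy Co.
Aggregating (R3): 8.16% + 7.48% + 53% = 68.64%.
68.64% exceeds the 25% threshold by 43.64 percentage points.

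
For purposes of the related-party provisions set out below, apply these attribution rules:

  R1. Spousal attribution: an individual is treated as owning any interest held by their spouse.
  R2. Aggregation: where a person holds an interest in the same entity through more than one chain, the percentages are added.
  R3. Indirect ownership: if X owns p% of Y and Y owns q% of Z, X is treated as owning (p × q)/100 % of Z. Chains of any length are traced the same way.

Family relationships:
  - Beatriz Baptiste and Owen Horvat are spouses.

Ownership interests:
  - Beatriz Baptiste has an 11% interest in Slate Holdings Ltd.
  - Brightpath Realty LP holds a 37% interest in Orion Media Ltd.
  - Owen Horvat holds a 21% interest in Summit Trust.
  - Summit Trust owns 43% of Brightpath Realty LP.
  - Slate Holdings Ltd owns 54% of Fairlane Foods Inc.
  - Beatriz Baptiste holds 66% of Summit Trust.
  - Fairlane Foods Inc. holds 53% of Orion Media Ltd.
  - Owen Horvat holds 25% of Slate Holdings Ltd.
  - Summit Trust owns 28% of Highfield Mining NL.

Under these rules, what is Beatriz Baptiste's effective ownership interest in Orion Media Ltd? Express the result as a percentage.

By spousal attribution (R1), Beatriz Baptiste is treated as also owning Owen Horvat's interest in Slate Holdings Ltd, giving 11% + 25% = 36%.
By spousal attribution (R1), Beatriz Baptiste is treated as also owning Owen Horvat's interest in Summit Trust, giving 66% + 21% = 87%.
Chain via Slate Holdings Ltd → Fairlane Foods Inc. (R3): 36% × 54% × 53% = 10.3032% of Orion Media Ltd.
Chain via Summit Trust → Brightpath Realty LP (R3): 87% × 43% × 37% = 13.8417% of Orion Media Ltd.
Aggregating (R2): 10.3032% + 13.8417% = 24.1449%.

24.1449%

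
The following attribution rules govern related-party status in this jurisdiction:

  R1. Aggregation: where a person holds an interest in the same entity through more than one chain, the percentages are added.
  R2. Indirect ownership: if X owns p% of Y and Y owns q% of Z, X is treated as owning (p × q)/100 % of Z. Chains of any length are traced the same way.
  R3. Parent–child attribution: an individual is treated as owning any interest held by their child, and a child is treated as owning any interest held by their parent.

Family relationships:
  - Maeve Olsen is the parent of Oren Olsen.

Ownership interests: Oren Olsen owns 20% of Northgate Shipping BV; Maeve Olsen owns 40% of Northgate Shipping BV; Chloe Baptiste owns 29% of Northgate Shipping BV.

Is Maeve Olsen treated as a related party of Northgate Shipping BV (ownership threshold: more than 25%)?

Yes

By parent–child attribution (R3), Maeve Olsen is treated as also owning Oren Olsen's interest in Northgate Shipping BV, giving 40% + 20% = 60%.
Direct interest in Northgate Shipping BV: 60%.
60% exceeds the 25% threshold, so Maeve is a related party to Northgate Shipping BV.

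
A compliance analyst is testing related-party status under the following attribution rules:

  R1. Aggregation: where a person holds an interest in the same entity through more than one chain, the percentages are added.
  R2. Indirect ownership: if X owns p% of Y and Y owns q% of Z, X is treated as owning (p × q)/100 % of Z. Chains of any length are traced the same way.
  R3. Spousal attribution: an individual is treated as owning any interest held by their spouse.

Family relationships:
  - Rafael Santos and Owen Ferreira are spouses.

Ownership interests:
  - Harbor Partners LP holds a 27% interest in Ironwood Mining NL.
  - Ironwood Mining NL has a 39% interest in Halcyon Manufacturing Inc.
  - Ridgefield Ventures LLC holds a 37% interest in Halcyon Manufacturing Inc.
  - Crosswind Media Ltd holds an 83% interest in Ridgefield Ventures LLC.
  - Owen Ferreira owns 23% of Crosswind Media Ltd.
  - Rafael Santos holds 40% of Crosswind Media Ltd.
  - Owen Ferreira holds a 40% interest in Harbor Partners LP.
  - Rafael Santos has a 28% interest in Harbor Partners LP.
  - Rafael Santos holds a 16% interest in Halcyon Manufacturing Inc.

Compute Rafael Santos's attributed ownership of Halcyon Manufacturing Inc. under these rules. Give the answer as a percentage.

42.5077%

By spousal attribution (R3), Rafael Santos is treated as also owning Owen Ferreira's interest in Harbor Partners LP, giving 28% + 40% = 68%.
By spousal attribution (R3), Rafael Santos is treated as also owning Owen Ferreira's interest in Crosswind Media Ltd, giving 40% + 23% = 63%.
Chain via Harbor Partners LP → Ironwood Mining NL (R2): 68% × 27% × 39% = 7.1604% of Halcyon Manufacturing Inc.
Chain via Crosswind Media Ltd → Ridgefield Ventures LLC (R2): 63% × 83% × 37% = 19.3473% of Halcyon Manufacturing Inc.
Direct interest in Halcyon Manufacturing Inc: 16%.
Aggregating (R1): 7.1604% + 19.3473% + 16% = 42.5077%.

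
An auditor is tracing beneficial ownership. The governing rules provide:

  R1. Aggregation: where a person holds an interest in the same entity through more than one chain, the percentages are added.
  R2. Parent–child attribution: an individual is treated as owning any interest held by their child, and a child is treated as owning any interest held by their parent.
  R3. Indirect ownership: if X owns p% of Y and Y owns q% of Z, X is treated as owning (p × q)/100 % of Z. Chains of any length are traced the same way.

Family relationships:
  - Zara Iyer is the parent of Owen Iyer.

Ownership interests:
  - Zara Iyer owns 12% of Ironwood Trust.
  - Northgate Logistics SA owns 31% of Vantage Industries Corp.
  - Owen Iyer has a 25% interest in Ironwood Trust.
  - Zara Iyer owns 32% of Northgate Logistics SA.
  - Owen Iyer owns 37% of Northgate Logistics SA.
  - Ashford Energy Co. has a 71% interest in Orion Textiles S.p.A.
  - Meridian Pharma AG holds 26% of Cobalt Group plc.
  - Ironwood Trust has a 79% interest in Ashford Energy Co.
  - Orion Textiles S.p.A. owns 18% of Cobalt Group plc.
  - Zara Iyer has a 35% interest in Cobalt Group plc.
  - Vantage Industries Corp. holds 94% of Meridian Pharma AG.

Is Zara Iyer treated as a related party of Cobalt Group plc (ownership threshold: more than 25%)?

By parent–child attribution (R2), Zara Iyer is treated as also owning Owen Iyer's interest in Ironwood Trust, giving 12% + 25% = 37%.
By parent–child attribution (R2), Zara Iyer is treated as also owning Owen Iyer's interest in Northgate Logistics SA, giving 32% + 37% = 69%.
Chain via Ironwood Trust → Ashford Energy Co. → Orion Textiles S.p.A. (R3): 37% × 79% × 71% × 18% = 3.735594% of Cobalt Group plc.
Chain via Northgate Logistics SA → Vantage Industries Corp. → Meridian Pharma AG (R3): 69% × 31% × 94% × 26% = 5.227716% of Cobalt Group plc.
Direct interest in Cobalt Group plc: 35%.
Aggregating (R1): 3.735594% + 5.227716% + 35% = 43.96331%.
43.96331% exceeds the 25% threshold, so Zara is a related party to Cobalt Group plc.

Yes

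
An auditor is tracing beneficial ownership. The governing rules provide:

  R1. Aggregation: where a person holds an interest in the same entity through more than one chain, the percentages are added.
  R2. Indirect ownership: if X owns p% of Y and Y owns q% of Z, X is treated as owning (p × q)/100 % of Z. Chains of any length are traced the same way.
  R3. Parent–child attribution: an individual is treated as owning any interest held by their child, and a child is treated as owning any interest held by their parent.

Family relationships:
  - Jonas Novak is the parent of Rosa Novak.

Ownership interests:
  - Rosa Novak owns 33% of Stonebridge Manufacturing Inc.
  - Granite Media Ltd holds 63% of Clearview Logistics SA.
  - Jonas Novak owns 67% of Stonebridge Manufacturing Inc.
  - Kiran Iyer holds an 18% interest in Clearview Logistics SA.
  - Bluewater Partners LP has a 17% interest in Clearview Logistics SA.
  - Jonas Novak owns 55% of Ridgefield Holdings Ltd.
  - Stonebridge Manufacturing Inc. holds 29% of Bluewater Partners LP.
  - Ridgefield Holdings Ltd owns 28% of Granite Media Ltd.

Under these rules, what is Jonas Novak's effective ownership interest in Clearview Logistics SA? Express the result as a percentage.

By parent–child attribution (R3), Jonas Novak is treated as also owning Rosa Novak's interest in Stonebridge Manufacturing Inc, giving 67% + 33% = 100%.
Chain via Ridgefield Holdings Ltd → Granite Media Ltd (R2): 55% × 28% × 63% = 9.702% of Clearview Logistics SA.
Chain via Stonebridge Manufacturing Inc. → Bluewater Partners LP (R2): 100% × 29% × 17% = 4.93% of Clearview Logistics SA.
Aggregating (R1): 9.702% + 4.93% = 14.632%.

14.632%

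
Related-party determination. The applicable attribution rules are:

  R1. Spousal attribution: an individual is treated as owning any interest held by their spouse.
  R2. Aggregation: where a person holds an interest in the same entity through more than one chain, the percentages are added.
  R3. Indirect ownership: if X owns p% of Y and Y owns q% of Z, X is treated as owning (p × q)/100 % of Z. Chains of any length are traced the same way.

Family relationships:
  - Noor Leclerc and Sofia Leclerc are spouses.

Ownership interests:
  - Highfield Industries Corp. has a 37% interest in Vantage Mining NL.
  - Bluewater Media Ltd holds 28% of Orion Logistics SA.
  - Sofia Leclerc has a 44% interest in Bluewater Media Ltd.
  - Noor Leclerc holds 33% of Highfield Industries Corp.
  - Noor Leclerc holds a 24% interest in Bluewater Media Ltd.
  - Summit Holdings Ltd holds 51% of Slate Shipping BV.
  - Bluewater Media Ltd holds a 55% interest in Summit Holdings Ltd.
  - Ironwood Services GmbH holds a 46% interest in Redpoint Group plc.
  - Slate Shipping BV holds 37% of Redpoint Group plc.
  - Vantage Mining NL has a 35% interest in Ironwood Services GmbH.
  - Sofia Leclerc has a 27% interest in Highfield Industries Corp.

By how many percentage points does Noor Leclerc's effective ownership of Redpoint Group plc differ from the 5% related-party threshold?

By spousal attribution (R1), Noor Leclerc is treated as also owning Sofia Leclerc's interest in Highfield Industries Corp, giving 33% + 27% = 60%.
By spousal attribution (R1), Noor Leclerc is treated as also owning Sofia Leclerc's interest in Bluewater Media Ltd, giving 24% + 44% = 68%.
Chain via Highfield Industries Corp. → Vantage Mining NL → Ironwood Services GmbH (R3): 60% × 37% × 35% × 46% = 3.5742% of Redpoint Group plc.
Chain via Bluewater Media Ltd → Summit Holdings Ltd → Slate Shipping BV (R3): 68% × 55% × 51% × 37% = 7.05738% of Redpoint Group plc.
Aggregating (R2): 3.5742% + 7.05738% = 10.63158%.
10.63158% exceeds the 5% threshold by 5.63158 percentage points.

5.63158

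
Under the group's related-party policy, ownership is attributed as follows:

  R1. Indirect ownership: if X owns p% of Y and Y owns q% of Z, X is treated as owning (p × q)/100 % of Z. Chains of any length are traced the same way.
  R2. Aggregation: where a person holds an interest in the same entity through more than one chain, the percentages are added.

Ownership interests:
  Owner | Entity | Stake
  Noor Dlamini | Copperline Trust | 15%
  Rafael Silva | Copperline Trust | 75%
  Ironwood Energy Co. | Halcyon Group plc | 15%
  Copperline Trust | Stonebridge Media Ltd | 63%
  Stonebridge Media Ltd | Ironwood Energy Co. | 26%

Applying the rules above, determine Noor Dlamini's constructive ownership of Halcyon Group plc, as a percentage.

0.36855%

Chain via Copperline Trust → Stonebridge Media Ltd → Ironwood Energy Co. (R1): 15% × 63% × 26% × 15% = 0.36855% of Halcyon Group plc.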